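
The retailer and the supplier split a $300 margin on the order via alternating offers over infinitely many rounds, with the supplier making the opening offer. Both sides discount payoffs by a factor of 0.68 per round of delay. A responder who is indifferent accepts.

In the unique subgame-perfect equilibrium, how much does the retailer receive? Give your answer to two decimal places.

121.43

In a stationary SPE each proposer offers the other exactly their discounted continuation value.
If the supplier keeps x when proposing and the retailer keeps y when proposing, then x = 300 − 0.68y and y = 300 − 0.68x.
Solving: x = 300(1 − 0.68) / (1 − 0.68·0.68) = 96 / 0.5376 ≈ 178.5714.
The retailer gets 300 − 178.5714 ≈ 121.4286.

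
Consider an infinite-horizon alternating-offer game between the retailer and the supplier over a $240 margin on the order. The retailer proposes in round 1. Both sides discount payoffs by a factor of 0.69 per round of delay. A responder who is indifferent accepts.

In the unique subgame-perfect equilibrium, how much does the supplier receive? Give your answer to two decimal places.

97.99

In a stationary SPE each proposer offers the other exactly their discounted continuation value.
If the retailer keeps x when proposing and the supplier keeps y when proposing, then x = 240 − 0.69y and y = 240 − 0.69x.
Solving: x = 240(1 − 0.69) / (1 − 0.69·0.69) = 74.4 / 0.5239 ≈ 142.0118.
The supplier gets 240 − 142.0118 ≈ 97.9882.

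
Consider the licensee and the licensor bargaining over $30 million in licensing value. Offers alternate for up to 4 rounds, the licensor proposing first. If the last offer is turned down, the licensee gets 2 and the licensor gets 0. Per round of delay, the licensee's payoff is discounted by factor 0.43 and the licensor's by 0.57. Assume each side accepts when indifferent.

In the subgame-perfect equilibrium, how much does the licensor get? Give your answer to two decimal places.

Solve by backward induction from round 4.
Round 4 (the licensee proposes): rejection yields 0 for the licensor; the licensee offers 0 and keeps 30.
Round 3 (the licensor proposes): the licensee can get 30 next round, worth 0.43 × 30 = 12.9 now; the licensor offers that and keeps 17.1.
Round 2 (the licensee proposes): the licensor can get 17.1 next round, worth 0.57 × 17.1 = 9.747 now, so the licensee offers 9.747, keeping 20.253.
Round 1 (the licensor proposes): the licensee can get 20.253 next round, worth 0.43 × 20.253 = 8.70879 now, so the licensor offers 8.70879, keeping 21.29121.

21.29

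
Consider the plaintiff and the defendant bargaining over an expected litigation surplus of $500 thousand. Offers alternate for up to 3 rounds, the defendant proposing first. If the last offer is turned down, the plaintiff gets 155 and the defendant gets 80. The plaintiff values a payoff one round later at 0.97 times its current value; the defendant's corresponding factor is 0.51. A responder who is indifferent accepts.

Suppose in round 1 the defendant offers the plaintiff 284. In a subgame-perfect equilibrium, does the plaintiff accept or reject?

Round 3 (the defendant proposes): the plaintiff gets 155 if talks fail, so the defendant offers 155 and keeps 345.
Round 2 (the plaintiff proposes): the defendant can get 345 next round, worth 0.51 × 345 = 175.95 now; the plaintiff offers that and keeps 324.05.
So by rejecting in round 1, the plaintiff gets 324.05 next round, worth 0.97 × 324.05 = 314.3285 now.
Offer 284 < 314.3285, so the plaintiff rejects.

Reject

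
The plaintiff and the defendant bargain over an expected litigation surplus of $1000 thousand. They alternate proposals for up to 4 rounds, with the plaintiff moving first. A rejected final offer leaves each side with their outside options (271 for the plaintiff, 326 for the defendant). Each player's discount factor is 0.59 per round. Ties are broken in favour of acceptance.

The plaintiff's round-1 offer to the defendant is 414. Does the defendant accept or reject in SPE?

Round 4 (the defendant proposes): the plaintiff gets 271 if talks fail, so the defendant offers 271 and keeps 729.
Round 3 (the plaintiff proposes): the defendant can get 729 next round, worth 0.59 × 729 = 430.11 now. The plaintiff offers 430.11 and keeps 1000 − 430.11 = 569.89.
Round 2 (the defendant proposes): the plaintiff can get 569.89 next round, worth 0.59 × 569.89 = 336.2351 now, so the defendant offers 336.2351, keeping 663.7649.
So by rejecting in round 1, the defendant gets 663.7649 next round, worth 0.59 × 663.7649 = 391.621291 now.
Offer 414 ≥ 391.621291, so the defendant accepts.

Accept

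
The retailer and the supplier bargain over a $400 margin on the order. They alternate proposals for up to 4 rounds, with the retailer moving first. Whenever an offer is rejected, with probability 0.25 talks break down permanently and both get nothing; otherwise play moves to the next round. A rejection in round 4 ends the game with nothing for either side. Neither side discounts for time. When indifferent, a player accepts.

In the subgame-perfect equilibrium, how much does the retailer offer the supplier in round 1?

243.75

Round 4 (the supplier proposes): rejection yields 0 for the retailer; the supplier offers 0 and keeps 400.
Round 3 (the retailer proposes): rejecting gives the supplier an expected 0.75 × 400 = 300. The retailer offers 300 and keeps 400 − 300 = 100.
Round 2 (the supplier proposes): rejecting gives the retailer an expected 0.75 × 100 = 75, so the supplier offers 75, keeping 325.
Round 1 (the retailer proposes): rejecting gives the supplier an expected 0.75 × 325 = 243.75, so the retailer offers 243.75, keeping 156.25.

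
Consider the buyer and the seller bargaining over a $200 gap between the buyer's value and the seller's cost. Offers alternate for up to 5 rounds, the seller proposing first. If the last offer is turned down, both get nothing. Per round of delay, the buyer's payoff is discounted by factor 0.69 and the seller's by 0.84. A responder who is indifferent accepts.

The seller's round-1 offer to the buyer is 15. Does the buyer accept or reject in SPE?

Round 5 (the seller proposes): rejection yields 0 for the buyer; the seller offers 0 and keeps 200.
Round 4 (the buyer proposes): the seller can get 200 next round, worth 0.84 × 200 = 168 now. The buyer offers 168 and keeps 200 − 168 = 32.
Round 3 (the seller proposes): the buyer can get 32 next round, worth 0.69 × 32 = 22.08 now, so the seller offers 22.08, keeping 177.92.
Round 2 (the buyer proposes): the seller can get 177.92 next round, worth 0.84 × 177.92 = 149.4528 now, so the buyer offers 149.4528, keeping 50.5472.
So by rejecting in round 1, the buyer gets 50.5472 next round, worth 0.69 × 50.5472 = 34.877568 now.
Offer 15 < 34.877568, so the buyer rejects.

Reject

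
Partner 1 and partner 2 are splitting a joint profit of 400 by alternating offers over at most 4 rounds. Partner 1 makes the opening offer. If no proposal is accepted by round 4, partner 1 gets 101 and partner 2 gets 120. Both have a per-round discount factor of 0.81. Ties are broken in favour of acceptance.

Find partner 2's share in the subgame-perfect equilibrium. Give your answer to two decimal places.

By backward induction:
Round 4 (partner 2 proposes): partner 1 gets 101 if talks fail, so partner 2 offers 101 and keeps 299.
Round 3 (partner 1 proposes): partner 2 can get 299 next round, worth 0.81 × 299 = 242.19 now. Partner 1 offers 242.19 and keeps 400 − 242.19 = 157.81.
Round 2 (partner 2 proposes): partner 1 can get 157.81 next round, worth 0.81 × 157.81 = 127.8261 now. Partner 2 offers 127.8261 and keeps 400 − 127.8261 = 272.1739.
Round 1 (partner 1 proposes): partner 2 can get 272.1739 next round, worth 0.81 × 272.1739 = 220.460859 now, so partner 1 offers 220.460859, keeping 179.539141.

220.46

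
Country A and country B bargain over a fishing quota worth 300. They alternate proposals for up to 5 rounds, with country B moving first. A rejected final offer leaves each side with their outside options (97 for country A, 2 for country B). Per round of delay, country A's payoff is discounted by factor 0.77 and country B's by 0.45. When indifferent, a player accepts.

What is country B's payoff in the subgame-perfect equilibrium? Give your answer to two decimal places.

By backward induction:
Round 5 (country B proposes): country A gets 97 if talks fail, so country B offers 97 and keeps 203.
Round 4 (country A proposes): country B can get 203 next round, worth 0.45 × 203 = 91.35 now, so country A offers 91.35, keeping 208.65.
Round 3 (country B proposes): country A can get 208.65 next round, worth 0.77 × 208.65 = 160.6605 now; country B offers that and keeps 139.3395.
Round 2 (country A proposes): country B can get 139.3395 next round, worth 0.45 × 139.3395 = 62.702775 now; country A offers that and keeps 237.297225.
Round 1 (country B proposes): country A can get 237.297225 next round, worth 0.77 × 237.297225 = 182.71886325 now, so country B offers 182.71886325, keeping 117.28113675.

117.28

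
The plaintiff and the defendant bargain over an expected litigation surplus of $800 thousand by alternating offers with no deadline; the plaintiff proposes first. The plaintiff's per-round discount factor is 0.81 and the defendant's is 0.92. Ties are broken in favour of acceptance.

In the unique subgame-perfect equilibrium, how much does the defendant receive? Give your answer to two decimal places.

In a stationary SPE each proposer offers the other exactly their discounted continuation value.
If the plaintiff keeps x when proposing and the defendant keeps y when proposing, then x = 800 − 0.92y and y = 800 − 0.81x.
Solving: x = 800(1 − 0.92) / (1 − 0.81·0.92) = 64 / 0.2548 ≈ 251.1774.
The defendant gets 800 − 251.1774 ≈ 548.8226.

548.82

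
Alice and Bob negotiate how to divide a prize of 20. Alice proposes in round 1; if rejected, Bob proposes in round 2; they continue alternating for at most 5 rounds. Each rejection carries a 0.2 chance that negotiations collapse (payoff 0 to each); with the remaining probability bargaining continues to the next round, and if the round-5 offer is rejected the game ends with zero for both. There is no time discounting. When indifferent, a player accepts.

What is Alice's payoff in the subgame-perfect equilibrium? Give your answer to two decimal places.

Round 5 (Alice proposes): rejection yields 0 for Bob; Alice offers 0 and keeps 20.
Round 4 (Bob proposes): rejecting gives Alice an expected 0.8 × 20 = 16, so Bob offers 16, keeping 4.
Round 3 (Alice proposes): rejecting gives Bob an expected 0.8 × 4 = 3.2; Alice offers that and keeps 16.8.
Round 2 (Bob proposes): rejecting gives Alice an expected 0.8 × 16.8 = 13.44; Bob offers that and keeps 6.56.
Round 1 (Alice proposes): rejecting gives Bob an expected 0.8 × 6.56 = 5.248. Alice offers 5.248 and keeps 20 − 5.248 = 14.752.

14.75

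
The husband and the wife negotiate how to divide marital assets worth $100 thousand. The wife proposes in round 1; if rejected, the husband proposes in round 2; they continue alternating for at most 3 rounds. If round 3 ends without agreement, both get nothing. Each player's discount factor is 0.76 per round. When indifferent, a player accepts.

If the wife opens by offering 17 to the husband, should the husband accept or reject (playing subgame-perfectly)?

Round 3 (the wife proposes): rejection yields 0 for the husband; the wife offers 0 and keeps 100.
Round 2 (the husband proposes): the wife can get 100 next round, worth 0.76 × 100 = 76 now. The husband offers 76 and keeps 100 − 76 = 24.
So by rejecting in round 1, the husband gets 24 next round, worth 0.76 × 24 = 18.24 now.
Offer 17 < 18.24, so the husband rejects.

Reject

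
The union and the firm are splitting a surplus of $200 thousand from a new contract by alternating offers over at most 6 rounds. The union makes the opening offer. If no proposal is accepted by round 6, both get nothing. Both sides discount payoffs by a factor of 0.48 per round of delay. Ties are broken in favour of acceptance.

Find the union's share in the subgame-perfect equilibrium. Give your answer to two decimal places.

133.48

Round 6 (the firm proposes): rejection yields 0 for the union; the firm offers 0 and keeps 200.
Round 5 (the union proposes): the firm can get 200 next round, worth 0.48 × 200 = 96 now. The union offers 96 and keeps 200 − 96 = 104.
Round 4 (the firm proposes): the union can get 104 next round, worth 0.48 × 104 = 49.92 now. The firm offers 49.92 and keeps 200 − 49.92 = 150.08.
Round 3 (the union proposes): the firm can get 150.08 next round, worth 0.48 × 150.08 = 72.0384 now, so the union offers 72.0384, keeping 127.9616.
Round 2 (the firm proposes): the union can get 127.9616 next round, worth 0.48 × 127.9616 = 61.421568 now, so the firm offers 61.421568, keeping 138.578432.
Round 1 (the union proposes): the firm can get 138.578432 next round, worth 0.48 × 138.578432 = 66.51764736 now; the union offers that and keeps 133.48235264.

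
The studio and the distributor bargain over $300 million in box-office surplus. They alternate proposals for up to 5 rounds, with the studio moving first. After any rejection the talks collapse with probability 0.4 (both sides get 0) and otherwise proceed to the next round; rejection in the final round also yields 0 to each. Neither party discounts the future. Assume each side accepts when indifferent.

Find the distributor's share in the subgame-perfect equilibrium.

Round 5 (the studio proposes): rejection yields 0 for the distributor; the studio offers 0 and keeps 300.
Round 4 (the distributor proposes): rejecting gives the studio an expected 0.6 × 300 = 180; the distributor offers that and keeps 120.
Round 3 (the studio proposes): rejecting gives the distributor an expected 0.6 × 120 = 72; the studio offers that and keeps 228.
Round 2 (the distributor proposes): rejecting gives the studio an expected 0.6 × 228 = 136.8. The distributor offers 136.8 and keeps 300 − 136.8 = 163.2.
Round 1 (the studio proposes): rejecting gives the distributor an expected 0.6 × 163.2 = 97.92. The studio offers 97.92 and keeps 300 − 97.92 = 202.08.

97.92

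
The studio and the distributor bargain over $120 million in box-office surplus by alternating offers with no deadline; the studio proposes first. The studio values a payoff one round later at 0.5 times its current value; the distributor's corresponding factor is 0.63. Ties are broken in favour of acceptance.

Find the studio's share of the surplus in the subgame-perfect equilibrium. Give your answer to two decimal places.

64.82

Let x be the studio's share when the studio proposes and y be the distributor's share when the distributor proposes.
The distributor accepts iff offered ≥ 0.63·y, so x = 120 − 0.63y. Symmetrically y = 120 − 0.5x.
Substituting: x = 120 − 0.63(120 − 0.5x), giving x(1 − 0.5·0.63) = 120(1 − 0.63).
So x = 120 × 0.37 / 0.685 ≈ 64.8175, and the distributor receives 120 − x ≈ 55.1825.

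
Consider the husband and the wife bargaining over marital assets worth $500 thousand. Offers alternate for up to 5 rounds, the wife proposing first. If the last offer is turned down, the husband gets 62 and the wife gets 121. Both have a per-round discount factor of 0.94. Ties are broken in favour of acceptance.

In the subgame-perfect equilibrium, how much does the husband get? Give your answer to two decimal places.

By backward induction:
Round 5 (the wife proposes): the husband gets 62 if talks fail, so the wife offers 62 and keeps 438.
Round 4 (the husband proposes): the wife can get 438 next round, worth 0.94 × 438 = 411.72 now. The husband offers 411.72 and keeps 500 − 411.72 = 88.28.
Round 3 (the wife proposes): the husband can get 88.28 next round, worth 0.94 × 88.28 = 82.9832 now; the wife offers that and keeps 417.0168.
Round 2 (the husband proposes): the wife can get 417.0168 next round, worth 0.94 × 417.0168 = 391.995792 now, so the husband offers 391.995792, keeping 108.004208.
Round 1 (the wife proposes): the husband can get 108.004208 next round, worth 0.94 × 108.004208 = 101.52395552 now; the wife offers that and keeps 398.47604448.

101.52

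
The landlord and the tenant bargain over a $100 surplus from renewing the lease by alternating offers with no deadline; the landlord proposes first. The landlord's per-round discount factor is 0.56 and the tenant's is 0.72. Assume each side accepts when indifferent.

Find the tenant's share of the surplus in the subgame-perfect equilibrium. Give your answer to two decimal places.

Let x be the landlord's share when the landlord proposes and y be the tenant's share when the tenant proposes.
The tenant accepts iff offered ≥ 0.72·y, so x = 100 − 0.72y. Symmetrically y = 100 − 0.56x.
Substituting: x = 100 − 0.72(100 − 0.56x), giving x(1 − 0.56·0.72) = 100(1 − 0.72).
So x = 100 × 0.28 / 0.5968 ≈ 46.9169, and the tenant receives 100 − x ≈ 53.0831.

53.08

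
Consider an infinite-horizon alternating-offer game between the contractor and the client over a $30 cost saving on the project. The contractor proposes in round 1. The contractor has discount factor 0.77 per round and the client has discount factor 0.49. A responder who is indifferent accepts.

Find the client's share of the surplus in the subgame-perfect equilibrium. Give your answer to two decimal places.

When the contractor proposes, the client accepts any offer worth at least 0.49 times what the client would get by proposing next round; and vice versa.
This gives x = 30 − 0.49y and y = 30 − 0.77x, where x and y are each side's share when it proposes.
Hence (1 − 0.49·0.77)x = 30(1 − 0.49), i.e. 0.6227·x = 15.3.
x ≈ 24.5704; the client's share is 30 − x ≈ 5.4296.

5.43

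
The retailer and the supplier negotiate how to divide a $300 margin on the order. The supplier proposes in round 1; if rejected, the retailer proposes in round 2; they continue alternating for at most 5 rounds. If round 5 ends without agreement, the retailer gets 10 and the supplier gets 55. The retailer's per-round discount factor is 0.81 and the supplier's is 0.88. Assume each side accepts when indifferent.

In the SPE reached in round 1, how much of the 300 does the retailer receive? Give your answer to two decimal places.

Round 5 (the supplier proposes): the retailer gets 10 if talks fail, so the supplier offers 10 and keeps 290.
Round 4 (the retailer proposes): the supplier can get 290 next round, worth 0.88 × 290 = 255.2 now; the retailer offers that and keeps 44.8.
Round 3 (the supplier proposes): the retailer can get 44.8 next round, worth 0.81 × 44.8 = 36.288 now; the supplier offers that and keeps 263.712.
Round 2 (the retailer proposes): the supplier can get 263.712 next round, worth 0.88 × 263.712 = 232.06656 now. The retailer offers 232.06656 and keeps 300 − 232.06656 = 67.93344.
Round 1 (the supplier proposes): the retailer can get 67.93344 next round, worth 0.81 × 67.93344 = 55.0260864 now; the supplier offers that and keeps 244.9739136.

55.03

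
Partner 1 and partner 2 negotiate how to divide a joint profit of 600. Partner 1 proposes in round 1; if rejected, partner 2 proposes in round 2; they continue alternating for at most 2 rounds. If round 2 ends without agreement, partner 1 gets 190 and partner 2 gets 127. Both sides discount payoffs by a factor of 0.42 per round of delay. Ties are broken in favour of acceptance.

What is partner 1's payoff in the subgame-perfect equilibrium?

Round 2 (partner 2 proposes): partner 1 gets 190 if talks fail, so partner 2 offers 190 and keeps 410.
Round 1 (partner 1 proposes): partner 2 can get 410 next round, worth 0.42 × 410 = 172.2 now. Partner 1 offers 172.2 and keeps 600 − 172.2 = 427.8.

427.8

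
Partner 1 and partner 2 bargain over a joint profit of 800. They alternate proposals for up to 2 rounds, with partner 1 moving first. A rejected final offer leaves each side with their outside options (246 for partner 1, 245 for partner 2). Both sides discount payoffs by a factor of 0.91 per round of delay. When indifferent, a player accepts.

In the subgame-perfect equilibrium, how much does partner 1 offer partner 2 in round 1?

Round 2 (partner 2 proposes): partner 1 gets 246 if talks fail, so partner 2 offers 246 and keeps 554.
Round 1 (partner 1 proposes): partner 2 can get 554 next round, worth 0.91 × 554 = 504.14 now; partner 1 offers that and keeps 295.86.

504.14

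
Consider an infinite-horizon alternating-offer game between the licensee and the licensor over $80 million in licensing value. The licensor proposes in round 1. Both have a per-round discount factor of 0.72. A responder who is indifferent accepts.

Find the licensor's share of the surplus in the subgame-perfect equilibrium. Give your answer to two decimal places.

When the licensor proposes, the licensee accepts any offer worth at least 0.72 times what the licensee would get by proposing next round; and vice versa.
This gives x = 80 − 0.72y and y = 80 − 0.72x, where x and y are each side's share when it proposes.
Hence (1 − 0.72·0.72)x = 80(1 − 0.72), i.e. 0.4816·x = 22.4.
x ≈ 46.5116; the licensee's share is 80 − x ≈ 33.4884.

46.51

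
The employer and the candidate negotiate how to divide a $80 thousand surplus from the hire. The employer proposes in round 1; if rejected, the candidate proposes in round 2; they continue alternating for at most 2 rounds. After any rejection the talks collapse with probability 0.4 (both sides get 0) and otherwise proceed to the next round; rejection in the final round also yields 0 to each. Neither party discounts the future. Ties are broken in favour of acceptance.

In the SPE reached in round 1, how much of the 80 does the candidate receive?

By backward induction:
Round 2 (the candidate proposes): rejection yields 0 for the employer; the candidate offers 0 and keeps 80.
Round 1 (the employer proposes): rejecting gives the candidate an expected 0.6 × 80 = 48; the employer offers that and keeps 32.

48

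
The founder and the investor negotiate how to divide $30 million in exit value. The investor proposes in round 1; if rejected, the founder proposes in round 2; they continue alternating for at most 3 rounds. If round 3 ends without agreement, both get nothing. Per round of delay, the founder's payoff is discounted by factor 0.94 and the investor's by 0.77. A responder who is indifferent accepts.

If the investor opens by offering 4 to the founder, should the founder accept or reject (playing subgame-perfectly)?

Reject

Round 3 (the investor proposes): rejection yields 0 for the founder; the investor offers 0 and keeps 30.
Round 2 (the founder proposes): the investor can get 30 next round, worth 0.77 × 30 = 23.1 now. The founder offers 23.1 and keeps 30 − 23.1 = 6.9.
So by rejecting in round 1, the founder gets 6.9 next round, worth 0.94 × 6.9 = 6.486 now.
Offer 4 < 6.486, so the founder rejects.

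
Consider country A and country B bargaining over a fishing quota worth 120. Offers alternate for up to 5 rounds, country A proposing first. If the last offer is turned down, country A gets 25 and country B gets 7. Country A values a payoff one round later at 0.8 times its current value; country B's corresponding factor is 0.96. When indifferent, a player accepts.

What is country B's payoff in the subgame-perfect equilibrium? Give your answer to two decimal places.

44.86

Round 5 (country A proposes): country B gets 7 if talks fail, so country A offers 7 and keeps 113.
Round 4 (country B proposes): country A can get 113 next round, worth 0.8 × 113 = 90.4 now; country B offers that and keeps 29.6.
Round 3 (country A proposes): country B can get 29.6 next round, worth 0.96 × 29.6 = 28.416 now; country A offers that and keeps 91.584.
Round 2 (country B proposes): country A can get 91.584 next round, worth 0.8 × 91.584 = 73.2672 now; country B offers that and keeps 46.7328.
Round 1 (country A proposes): country B can get 46.7328 next round, worth 0.96 × 46.7328 = 44.863488 now, so country A offers 44.863488, keeping 75.136512.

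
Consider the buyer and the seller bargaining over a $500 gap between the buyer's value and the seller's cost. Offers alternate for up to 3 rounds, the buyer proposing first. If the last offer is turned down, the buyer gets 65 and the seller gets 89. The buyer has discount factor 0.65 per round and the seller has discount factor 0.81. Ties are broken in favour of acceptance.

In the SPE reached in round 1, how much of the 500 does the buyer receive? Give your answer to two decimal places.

By backward induction:
Round 3 (the buyer proposes): the seller gets 89 if talks fail, so the buyer offers 89 and keeps 411.
Round 2 (the seller proposes): the buyer can get 411 next round, worth 0.65 × 411 = 267.15 now, so the seller offers 267.15, keeping 232.85.
Round 1 (the buyer proposes): the seller can get 232.85 next round, worth 0.81 × 232.85 = 188.6085 now, so the buyer offers 188.6085, keeping 311.3915.

311.39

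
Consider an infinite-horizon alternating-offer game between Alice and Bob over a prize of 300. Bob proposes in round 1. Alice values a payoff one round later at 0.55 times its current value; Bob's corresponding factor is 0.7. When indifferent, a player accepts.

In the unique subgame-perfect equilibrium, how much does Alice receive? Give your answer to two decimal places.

80.49

When Bob proposes, Alice accepts any offer worth at least 0.55 times what Alice would get by proposing next round; and vice versa.
This gives x = 300 − 0.55y and y = 300 − 0.7x, where x and y are each side's share when it proposes.
Hence (1 − 0.55·0.7)x = 300(1 − 0.55), i.e. 0.615·x = 135.
x ≈ 219.5122; Alice's share is 300 − x ≈ 80.4878.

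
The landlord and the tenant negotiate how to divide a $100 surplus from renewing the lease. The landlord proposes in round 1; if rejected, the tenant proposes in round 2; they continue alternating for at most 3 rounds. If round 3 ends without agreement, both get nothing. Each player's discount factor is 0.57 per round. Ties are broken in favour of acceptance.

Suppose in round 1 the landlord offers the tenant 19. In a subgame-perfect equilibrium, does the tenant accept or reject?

Work out the tenant's continuation value if the offer is rejected.
Round 3 (the landlord proposes): rejection yields 0 for the tenant; the landlord offers 0 and keeps 100.
Round 2 (the tenant proposes): the landlord can get 100 next round, worth 0.57 × 100 = 57 now. The tenant offers 57 and keeps 100 − 57 = 43.
So by rejecting in round 1, the tenant gets 43 next round, worth 0.57 × 43 = 24.51 now.
Offer 19 < 24.51, so the tenant rejects.

Reject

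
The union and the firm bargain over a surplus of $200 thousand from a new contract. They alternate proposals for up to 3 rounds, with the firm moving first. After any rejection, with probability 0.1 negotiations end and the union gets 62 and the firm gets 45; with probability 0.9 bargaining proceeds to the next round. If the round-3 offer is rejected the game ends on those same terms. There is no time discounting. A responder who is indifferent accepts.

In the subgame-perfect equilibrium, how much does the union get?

By backward induction:
Round 3 (the firm proposes): the union gets 62 if talks fail, so the firm offers 62 and keeps 138.
Round 2 (the union proposes): rejecting gives the firm an expected 0.9 × 138 + 0.1 × 45 = 128.7. The union offers 128.7 and keeps 200 − 128.7 = 71.3.
Round 1 (the firm proposes): rejecting gives the union an expected 0.9 × 71.3 + 0.1 × 62 = 70.37, so the firm offers 70.37, keeping 129.63.

70.37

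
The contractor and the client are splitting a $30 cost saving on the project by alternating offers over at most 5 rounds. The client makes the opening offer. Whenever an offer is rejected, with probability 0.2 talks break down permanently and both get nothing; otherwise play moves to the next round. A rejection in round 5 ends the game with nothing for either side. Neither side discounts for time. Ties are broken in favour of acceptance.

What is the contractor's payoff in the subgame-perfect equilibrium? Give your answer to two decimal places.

7.87

By backward induction:
Round 5 (the client proposes): the contractor will accept anything ≥ 0, so the client offers 0 and keeps 30.
Round 4 (the contractor proposes): rejecting gives the client an expected 0.8 × 30 = 24; the contractor offers that and keeps 6.
Round 3 (the client proposes): rejecting gives the contractor an expected 0.8 × 6 = 4.8, so the client offers 4.8, keeping 25.2.
Round 2 (the contractor proposes): rejecting gives the client an expected 0.8 × 25.2 = 20.16; the contractor offers that and keeps 9.84.
Round 1 (the client proposes): rejecting gives the contractor an expected 0.8 × 9.84 = 7.872, so the client offers 7.872, keeping 22.128.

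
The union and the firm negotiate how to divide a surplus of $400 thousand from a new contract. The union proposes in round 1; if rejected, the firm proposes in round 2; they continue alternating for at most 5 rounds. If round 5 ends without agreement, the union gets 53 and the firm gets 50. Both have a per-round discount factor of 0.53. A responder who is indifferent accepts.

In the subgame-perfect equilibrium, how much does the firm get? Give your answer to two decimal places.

Work backward from the last round.
Round 5 (the union proposes): the firm gets 50 if talks fail, so the union offers 50 and keeps 350.
Round 4 (the firm proposes): the union can get 350 next round, worth 0.53 × 350 = 185.5 now; the firm offers that and keeps 214.5.
Round 3 (the union proposes): the firm can get 214.5 next round, worth 0.53 × 214.5 = 113.685 now. The union offers 113.685 and keeps 400 − 113.685 = 286.315.
Round 2 (the firm proposes): the union can get 286.315 next round, worth 0.53 × 286.315 = 151.74695 now. The firm offers 151.74695 and keeps 400 − 151.74695 = 248.25305.
Round 1 (the union proposes): the firm can get 248.25305 next round, worth 0.53 × 248.25305 = 131.5741165 now; the union offers that and keeps 268.4258835.

131.57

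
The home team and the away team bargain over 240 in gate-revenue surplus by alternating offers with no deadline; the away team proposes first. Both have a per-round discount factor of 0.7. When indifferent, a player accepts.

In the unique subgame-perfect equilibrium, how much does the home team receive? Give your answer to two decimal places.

98.82

When the away team proposes, the home team accepts any offer worth at least 0.7 times what the home team would get by proposing next round; and vice versa.
This gives x = 240 − 0.7y and y = 240 − 0.7x, where x and y are each side's share when it proposes.
Hence (1 − 0.7·0.7)x = 240(1 − 0.7), i.e. 0.51·x = 72.
x ≈ 141.1765; the home team's share is 240 − x ≈ 98.8235.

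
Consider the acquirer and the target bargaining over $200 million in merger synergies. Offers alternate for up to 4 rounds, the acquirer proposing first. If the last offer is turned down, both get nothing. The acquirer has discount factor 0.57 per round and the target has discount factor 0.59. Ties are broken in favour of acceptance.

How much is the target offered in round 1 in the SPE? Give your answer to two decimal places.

Solve by backward induction from round 4.
Round 4 (the target proposes): rejection yields 0 for the acquirer; the target offers 0 and keeps 200.
Round 3 (the acquirer proposes): the target can get 200 next round, worth 0.59 × 200 = 118 now. The acquirer offers 118 and keeps 200 − 118 = 82.
Round 2 (the target proposes): the acquirer can get 82 next round, worth 0.57 × 82 = 46.74 now, so the target offers 46.74, keeping 153.26.
Round 1 (the acquirer proposes): the target can get 153.26 next round, worth 0.59 × 153.26 = 90.4234 now. The acquirer offers 90.4234 and keeps 200 − 90.4234 = 109.5766.

90.42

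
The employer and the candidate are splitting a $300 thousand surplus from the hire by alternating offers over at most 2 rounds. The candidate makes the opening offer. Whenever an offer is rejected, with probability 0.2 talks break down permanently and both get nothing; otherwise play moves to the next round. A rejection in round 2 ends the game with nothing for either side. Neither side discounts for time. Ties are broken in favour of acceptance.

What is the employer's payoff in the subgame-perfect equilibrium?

By backward induction:
Round 2 (the employer proposes): the candidate will accept anything ≥ 0, so the employer offers 0 and keeps 300.
Round 1 (the candidate proposes): rejecting gives the employer an expected 0.8 × 300 = 240. The candidate offers 240 and keeps 300 − 240 = 60.

240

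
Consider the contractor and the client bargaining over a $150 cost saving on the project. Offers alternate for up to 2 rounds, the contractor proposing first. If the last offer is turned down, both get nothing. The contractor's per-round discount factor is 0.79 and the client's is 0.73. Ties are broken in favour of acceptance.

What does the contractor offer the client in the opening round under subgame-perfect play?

109.5

Round 2 (the client proposes): the contractor will accept anything ≥ 0, so the client offers 0 and keeps 150.
Round 1 (the contractor proposes): the client can get 150 next round, worth 0.73 × 150 = 109.5 now; the contractor offers that and keeps 40.5.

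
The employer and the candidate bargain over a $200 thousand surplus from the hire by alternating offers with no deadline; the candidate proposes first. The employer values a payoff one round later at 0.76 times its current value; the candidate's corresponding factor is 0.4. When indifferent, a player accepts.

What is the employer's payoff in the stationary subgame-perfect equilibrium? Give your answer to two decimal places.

In a stationary SPE each proposer offers the other exactly their discounted continuation value.
If the candidate keeps x when proposing and the employer keeps y when proposing, then x = 200 − 0.76y and y = 200 − 0.4x.
Solving: x = 200(1 − 0.76) / (1 − 0.4·0.76) = 48 / 0.696 ≈ 68.9655.
The employer gets 200 − 68.9655 ≈ 131.0345.

131.03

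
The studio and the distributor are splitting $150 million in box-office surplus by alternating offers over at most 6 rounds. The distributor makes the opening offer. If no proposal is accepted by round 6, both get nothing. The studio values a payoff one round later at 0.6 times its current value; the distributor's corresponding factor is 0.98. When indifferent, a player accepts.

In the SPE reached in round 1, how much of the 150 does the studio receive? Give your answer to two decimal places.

Round 6 (the studio proposes): the distributor will accept anything ≥ 0, so the studio offers 0 and keeps 150.
Round 5 (the distributor proposes): the studio can get 150 next round, worth 0.6 × 150 = 90 now; the distributor offers that and keeps 60.
Round 4 (the studio proposes): the distributor can get 60 next round, worth 0.98 × 60 = 58.8 now; the studio offers that and keeps 91.2.
Round 3 (the distributor proposes): the studio can get 91.2 next round, worth 0.6 × 91.2 = 54.72 now. The distributor offers 54.72 and keeps 150 − 54.72 = 95.28.
Round 2 (the studio proposes): the distributor can get 95.28 next round, worth 0.98 × 95.28 = 93.3744 now, so the studio offers 93.3744, keeping 56.6256.
Round 1 (the distributor proposes): the studio can get 56.6256 next round, worth 0.6 × 56.6256 = 33.97536 now. The distributor offers 33.97536 and keeps 150 − 33.97536 = 116.02464.

33.98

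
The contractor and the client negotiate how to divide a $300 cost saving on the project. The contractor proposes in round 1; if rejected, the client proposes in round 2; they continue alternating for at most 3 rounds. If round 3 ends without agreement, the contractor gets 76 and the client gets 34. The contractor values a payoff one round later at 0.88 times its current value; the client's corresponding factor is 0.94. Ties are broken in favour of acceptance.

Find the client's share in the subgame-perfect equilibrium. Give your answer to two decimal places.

Solve by backward induction from round 3.
Round 3 (the contractor proposes): the client gets 34 if talks fail, so the contractor offers 34 and keeps 266.
Round 2 (the client proposes): the contractor can get 266 next round, worth 0.88 × 266 = 234.08 now. The client offers 234.08 and keeps 300 − 234.08 = 65.92.
Round 1 (the contractor proposes): the client can get 65.92 next round, worth 0.94 × 65.92 = 61.9648 now, so the contractor offers 61.9648, keeping 238.0352.

61.96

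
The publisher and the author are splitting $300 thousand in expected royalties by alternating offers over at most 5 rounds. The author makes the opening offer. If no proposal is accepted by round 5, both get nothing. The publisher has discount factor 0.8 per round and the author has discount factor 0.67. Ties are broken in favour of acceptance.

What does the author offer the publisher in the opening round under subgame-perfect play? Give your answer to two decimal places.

121.65

Solve by backward induction from round 5.
Round 5 (the author proposes): the publisher will accept anything ≥ 0, so the author offers 0 and keeps 300.
Round 4 (the publisher proposes): the author can get 300 next round, worth 0.67 × 300 = 201 now, so the publisher offers 201, keeping 99.
Round 3 (the author proposes): the publisher can get 99 next round, worth 0.8 × 99 = 79.2 now, so the author offers 79.2, keeping 220.8.
Round 2 (the publisher proposes): the author can get 220.8 next round, worth 0.67 × 220.8 = 147.936 now; the publisher offers that and keeps 152.064.
Round 1 (the author proposes): the publisher can get 152.064 next round, worth 0.8 × 152.064 = 121.6512 now. The author offers 121.6512 and keeps 300 − 121.6512 = 178.3488.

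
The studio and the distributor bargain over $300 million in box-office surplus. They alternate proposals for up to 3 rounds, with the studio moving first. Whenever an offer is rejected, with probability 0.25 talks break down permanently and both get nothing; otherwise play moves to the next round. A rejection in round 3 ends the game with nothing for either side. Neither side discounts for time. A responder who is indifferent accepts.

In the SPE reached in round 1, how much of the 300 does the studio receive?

243.75

Round 3 (the studio proposes): the distributor will accept anything ≥ 0, so the studio offers 0 and keeps 300.
Round 2 (the distributor proposes): rejecting gives the studio an expected 0.75 × 300 = 225, so the distributor offers 225, keeping 75.
Round 1 (the studio proposes): rejecting gives the distributor an expected 0.75 × 75 = 56.25; the studio offers that and keeps 243.75.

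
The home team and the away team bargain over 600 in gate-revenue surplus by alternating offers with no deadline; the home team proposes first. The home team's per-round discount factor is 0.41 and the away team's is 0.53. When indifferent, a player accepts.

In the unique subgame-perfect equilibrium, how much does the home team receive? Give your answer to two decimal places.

Let x be the home team's share when the home team proposes and y be the away team's share when the away team proposes.
The away team accepts iff offered ≥ 0.53·y, so x = 600 − 0.53y. Symmetrically y = 600 − 0.41x.
Substituting: x = 600 − 0.53(600 − 0.41x), giving x(1 − 0.41·0.53) = 600(1 − 0.53).
So x = 600 × 0.47 / 0.7827 ≈ 360.2913, and the away team receives 600 − x ≈ 239.7087.

360.29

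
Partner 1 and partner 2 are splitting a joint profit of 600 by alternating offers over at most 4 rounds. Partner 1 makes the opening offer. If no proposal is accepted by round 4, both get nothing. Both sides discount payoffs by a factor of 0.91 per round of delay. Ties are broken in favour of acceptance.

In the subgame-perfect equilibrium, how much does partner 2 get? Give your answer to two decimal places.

501.28

Round 4 (partner 2 proposes): rejection yields 0 for partner 1; partner 2 offers 0 and keeps 600.
Round 3 (partner 1 proposes): partner 2 can get 600 next round, worth 0.91 × 600 = 546 now, so partner 1 offers 546, keeping 54.
Round 2 (partner 2 proposes): partner 1 can get 54 next round, worth 0.91 × 54 = 49.14 now. Partner 2 offers 49.14 and keeps 600 − 49.14 = 550.86.
Round 1 (partner 1 proposes): partner 2 can get 550.86 next round, worth 0.91 × 550.86 = 501.2826 now. Partner 1 offers 501.2826 and keeps 600 − 501.2826 = 98.7174.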